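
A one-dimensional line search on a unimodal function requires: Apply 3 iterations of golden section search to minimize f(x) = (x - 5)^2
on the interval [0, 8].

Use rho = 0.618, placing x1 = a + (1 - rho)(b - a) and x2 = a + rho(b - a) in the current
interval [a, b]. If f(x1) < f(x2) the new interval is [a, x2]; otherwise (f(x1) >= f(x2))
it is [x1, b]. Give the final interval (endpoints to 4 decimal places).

Golden section search for min of f(x) = (x - 5)^2 on [0, 8].
Each step: x1 = a + (1 - rho)(b - a), x2 = a + rho(b - a); if f(x1) < f(x2) keep [a, x2], otherwise keep [x1, b].
Step 1: [0.0000, 8.0000], x1=3.0560 (f=3.7791), x2=4.9440 (f=0.0031); f(x1) > f(x2) => keep [3.0560, 8.0000]
Step 2: [3.0560, 8.0000], x1=4.9446 (f=0.0031), x2=6.1114 (f=1.2352); f(x1) < f(x2) => keep [3.0560, 6.1114]
Step 3: [3.0560, 6.1114], x1=4.2232 (f=0.6035), x2=4.9442 (f=0.0031); f(x1) > f(x2) => keep [4.2232, 6.1114]
Final interval: [4.2232, 6.1114]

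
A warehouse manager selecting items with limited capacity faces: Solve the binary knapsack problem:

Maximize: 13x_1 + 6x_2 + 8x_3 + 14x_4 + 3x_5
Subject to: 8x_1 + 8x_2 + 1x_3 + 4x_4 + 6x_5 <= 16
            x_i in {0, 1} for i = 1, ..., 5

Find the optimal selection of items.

Items: item 1 (v=13, w=8), item 2 (v=6, w=8), item 3 (v=8, w=1), item 4 (v=14, w=4), item 5 (v=3, w=6)
Capacity: 16
Checking all 32 subsets (w = total weight, v = total value):
  {}: w = 0, v = 0
  {1}: w = 8, v = 13
  {2}: w = 8, v = 6
  {3}: w = 1, v = 8
  {4}: w = 4, v = 14
  {5}: w = 6, v = 3
  {1, 2}: w = 16, v = 19
  {1, 3}: w = 9, v = 21
  {1, 4}: w = 12, v = 27
  {1, 5}: w = 14, v = 16
  {2, 3}: w = 9, v = 14
  {2, 4}: w = 12, v = 20
  {2, 5}: w = 14, v = 9
  {3, 4}: w = 5, v = 22
  {3, 5}: w = 7, v = 11
  {4, 5}: w = 10, v = 17
  {1, 2, 3}: w = 17 > 16, infeasible
  {1, 2, 4}: w = 20 > 16, infeasible
  {1, 2, 5}: w = 22 > 16, infeasible
  {1, 3, 4}: w = 13, v = 35
  {1, 3, 5}: w = 15, v = 24
  {1, 4, 5}: w = 18 > 16, infeasible
  {2, 3, 4}: w = 13, v = 28
  {2, 3, 5}: w = 15, v = 17
  {2, 4, 5}: w = 18 > 16, infeasible
  {3, 4, 5}: w = 11, v = 25
  {1, 2, 3, 4}: w = 21 > 16, infeasible
  {1, 2, 3, 5}: w = 23 > 16, infeasible
  {1, 2, 4, 5}: w = 26 > 16, infeasible
  {1, 3, 4, 5}: w = 19 > 16, infeasible
  {2, 3, 4, 5}: w = 19 > 16, infeasible
  {1, 2, 3, 4, 5}: w = 27 > 16, infeasible
Best feasible subset: items [1, 3, 4]
Total weight: 13 <= 16, total value: 35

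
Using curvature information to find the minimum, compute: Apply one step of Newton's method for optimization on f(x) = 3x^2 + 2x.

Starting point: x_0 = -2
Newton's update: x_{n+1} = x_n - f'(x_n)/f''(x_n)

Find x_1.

f(x) = 3x^2 + 2x
f'(x) = 6x + (2), f''(x) = 6
Newton step: x_1 = x_0 - f'(x_0)/f''(x_0)
f'(-2) = -10
x_1 = -2 - -10/6 = -1/3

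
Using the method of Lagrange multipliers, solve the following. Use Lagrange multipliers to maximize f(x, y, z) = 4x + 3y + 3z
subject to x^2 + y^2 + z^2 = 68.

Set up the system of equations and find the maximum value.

Lagrange conditions: 4 = 2*lambda*x, 3 = 2*lambda*y, 3 = 2*lambda*z
So x:4 = y:3 = z:3, i.e. x = 4t, y = 3t, z = 3t
Constraint: t^2*(4^2 + 3^2 + 3^2) = 68
  t^2 * 34 = 68  =>  t = sqrt(2)
Maximum = 4*4t + 3*3t + 3*3t = 34*sqrt(2) = sqrt(2312)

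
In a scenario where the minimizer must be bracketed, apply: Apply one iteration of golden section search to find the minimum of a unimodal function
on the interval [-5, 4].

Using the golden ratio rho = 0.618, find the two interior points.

Golden section search on [-5, 4].
Golden ratio rho = 0.618 (approx).
Interior points:
  x_1 = -5 + (1-0.618)*9 = -1.5620
  x_2 = -5 + 0.618*9 = 0.5620
Compare f(x_1) and f(x_2) to determine which subinterval to keep.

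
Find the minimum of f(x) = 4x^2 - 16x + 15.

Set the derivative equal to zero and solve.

f(x) = 4x^2 - 16x + 15
f'(x) = 8x + (-16) = 0
x = 16/8 = 2
f(2) = -1
Since f''(x) = 8 > 0, this is a minimum.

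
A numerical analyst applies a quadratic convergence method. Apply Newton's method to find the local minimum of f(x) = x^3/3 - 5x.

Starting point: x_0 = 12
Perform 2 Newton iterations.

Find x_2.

f(x) = x^3/3 - 5x
f'(x) = x^2 - 5, f''(x) = 2x
Newton update: x_{n+1} = x_n - (x_n^2 - 5)/(2*x_n)
Step 1: x_0 = 12, f'=139, f''=24, x_1 = 149/24
Step 2: x_1 = 149/24, f'=19321/576, f''=149/12, x_2 = 25081/7152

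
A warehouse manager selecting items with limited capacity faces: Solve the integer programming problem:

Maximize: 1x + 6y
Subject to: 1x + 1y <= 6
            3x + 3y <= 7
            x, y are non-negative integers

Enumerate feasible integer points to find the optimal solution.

Constraint 1: 1x + 1y <= 6
Constraint 2: 3x + 3y <= 7
Feasible x range (need y >= 0): 0 <= x <= min(6/1, 7/3) => x in {0, ..., 2}.
Enumerate feasible integer points row by row (the coefficient of y is 6 > 0, so for each x the largest feasible y gives the best value):
  x = 0: y <= min((6 - 1*0)/1, (7 - 3*0)/3) => y in {0, ..., 2}; best 1*0 + 6*2 = 12
  x = 1: y <= min((6 - 1*1)/1, (7 - 3*1)/3) => y in {0, ..., 1}; best 1*1 + 6*1 = 7
  x = 2: y <= min((6 - 1*2)/1, (7 - 3*2)/3) => y in {0}; best 1*2 + 6*0 = 2
The maximum 1x + 6y = 12 is achieved at x = 0, y = 2.
Check: 1*0 + 1*2 = 2 <= 6 and 3*0 + 3*2 = 6 <= 7.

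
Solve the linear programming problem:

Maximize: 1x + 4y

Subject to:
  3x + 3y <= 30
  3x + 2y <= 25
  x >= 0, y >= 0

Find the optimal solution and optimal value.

Feasible vertices: (0, 0), (0, 10), (5, 5), (25/3, 0)
Objective 1x + 4y at each:
  (0, 0): 0
  (0, 10): 40
  (5, 5): 25
  (25/3, 0): 25/3
Maximum is 40 at (0, 10).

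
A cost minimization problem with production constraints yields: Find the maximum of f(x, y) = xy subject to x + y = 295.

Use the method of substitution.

Substitute y = 295 - x into f(x,y) = xy:
g(x) = x(295 - x) = 295x - x^2
g'(x) = 295 - 2x = 0  =>  x = 295/2
y = 295 - 295/2 = 295/2
Maximum value = (295/2) * (295/2) = 87025/4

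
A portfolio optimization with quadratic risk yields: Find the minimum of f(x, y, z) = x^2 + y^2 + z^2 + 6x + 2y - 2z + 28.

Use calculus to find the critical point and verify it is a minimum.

f(x,y,z) = x^2 + y^2 + z^2 + 6x + 2y - 2z + 28
df/dx = 2x + (6) = 0 => x = -3
df/dy = 2y + (2) = 0 => y = -1
df/dz = 2z + (-2) = 0 => z = 1
f(-3,-1,1) = 1*(-3)^2 + 1*(-1)^2 + 1*(1)^2 + 6*(-3) + 2*(-1) + -2*(1) + 28 = 17
Hessian is diagonal with entries 2, 2, 2 > 0, confirmed minimum.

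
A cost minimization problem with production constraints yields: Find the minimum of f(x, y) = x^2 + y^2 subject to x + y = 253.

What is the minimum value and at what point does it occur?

Substitute y = 253 - x into f(x,y) = x^2 + y^2:
g(x) = x^2 + (253 - x)^2 = 2x^2 - 506x + 64009
g'(x) = 4x - 506 = 0  =>  x = 253/2
y = 253 - 253/2 = 253/2
Minimum value = (253/2)^2 + (253/2)^2 = 64009/2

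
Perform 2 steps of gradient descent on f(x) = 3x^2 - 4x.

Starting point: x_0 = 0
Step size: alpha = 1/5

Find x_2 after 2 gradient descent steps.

f(x) = 3x^2 - 4x, f'(x) = 6x + (-4)
Step 1: f'(0) = -4, x_1 = 0 - 1/5 * -4 = 4/5
Step 2: f'(4/5) = 4/5, x_2 = 4/5 - 1/5 * 4/5 = 16/25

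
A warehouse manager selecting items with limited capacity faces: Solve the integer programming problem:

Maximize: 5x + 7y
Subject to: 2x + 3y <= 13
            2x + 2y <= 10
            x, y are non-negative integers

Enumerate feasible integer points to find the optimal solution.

Constraint 1: 2x + 3y <= 13
Constraint 2: 2x + 2y <= 10
Feasible x range (need y >= 0): 0 <= x <= min(13/2, 10/2) => x in {0, ..., 5}.
Enumerate feasible integer points row by row (the coefficient of y is 7 > 0, so for each x the largest feasible y gives the best value):
  x = 0: y <= min((13 - 2*0)/3, (10 - 2*0)/2) => y in {0, ..., 4}; best 5*0 + 7*4 = 28
  x = 1: y <= min((13 - 2*1)/3, (10 - 2*1)/2) => y in {0, ..., 3}; best 5*1 + 7*3 = 26
  x = 2: y <= min((13 - 2*2)/3, (10 - 2*2)/2) => y in {0, ..., 3}; best 5*2 + 7*3 = 31
  x = 3: y <= min((13 - 2*3)/3, (10 - 2*3)/2) => y in {0, ..., 2}; best 5*3 + 7*2 = 29
  x = 4: y <= min((13 - 2*4)/3, (10 - 2*4)/2) => y in {0, ..., 1}; best 5*4 + 7*1 = 27
  x = 5: y <= min((13 - 2*5)/3, (10 - 2*5)/2) => y in {0}; best 5*5 + 7*0 = 25
The maximum 5x + 7y = 31 is achieved at x = 2, y = 3.
Check: 2*2 + 3*3 = 13 <= 13 and 2*2 + 2*3 = 10 <= 10.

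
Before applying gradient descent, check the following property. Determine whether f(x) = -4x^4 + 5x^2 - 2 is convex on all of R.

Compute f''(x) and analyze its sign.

f(x) = -4x^4 + 5x^2 - 2
f'(x) = -16x^3 + 10x
f''(x) = -48x^2 + 10
f''(x) = -48x^2 + 10 -> -inf as |x| -> inf
Therefore, f is not globally convex on R.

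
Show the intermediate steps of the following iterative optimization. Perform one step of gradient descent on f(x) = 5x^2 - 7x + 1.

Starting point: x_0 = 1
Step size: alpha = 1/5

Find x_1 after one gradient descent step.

f(x) = 5x^2 - 7x + 1
f'(x) = 10x - 7
f'(1) = 10*1 + (-7) = 3
x_1 = x_0 - alpha * f'(x_0) = 1 - 1/5 * 3 = 2/5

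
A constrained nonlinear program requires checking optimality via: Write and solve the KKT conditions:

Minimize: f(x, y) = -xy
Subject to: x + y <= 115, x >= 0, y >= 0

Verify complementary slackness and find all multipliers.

Problem: min -xy s.t. x + y <= 115 (multiplier lambda), x >= 0 (mu_x), y >= 0 (mu_y)
KKT stationarity: -y + lambda - mu_x = 0, -x + lambda - mu_y = 0, with lambda, mu_x, mu_y >= 0
Complementary slackness: lambda*(x + y - 115) = 0, mu_x*x = 0, mu_y*y = 0
If lambda = 0: y = -mu_x <= 0 and x = -mu_y <= 0 force x = y = 0 with f = 0; but x = y = 115/2 is feasible with f = -13225/4 < 0, so this is not the minimum. Hence lambda > 0 and x + y = 115.
Try x > 0, y > 0 (so mu_x = mu_y = 0): y = lambda, x = lambda => x = y = lambda
x + y = 115 => 2*lambda = 115 => lambda = 115/2
x* = y* = 115/2 > 0, consistent with mu_x = mu_y = 0.
(Any feasible point with x = 0 or y = 0 has f = 0 > -13225/4, so the minimum is not on those boundaries.)
min(-xy) = -13225/4 (i.e. max xy = 13225/4)
Multipliers: lambda = 115/2, mu_x = 0, mu_y = 0
Complementary slackness: lambda*(x + y - 115) = 115/2*(115/2 + 115/2 - 115) = 0, mu_x*x = 0*115/2 = 0, mu_y*y = 0*115/2 = 0. Satisfied.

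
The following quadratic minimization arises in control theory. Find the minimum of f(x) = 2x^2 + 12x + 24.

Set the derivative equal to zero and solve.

f(x) = 2x^2 + 12x + 24
f'(x) = 4x + (12) = 0
x = -12/4 = -3
f(-3) = 6
Since f''(x) = 4 > 0, this is a minimum.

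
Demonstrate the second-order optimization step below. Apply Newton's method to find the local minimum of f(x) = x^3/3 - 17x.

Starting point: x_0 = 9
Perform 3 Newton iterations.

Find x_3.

f(x) = x^3/3 - 17x
f'(x) = x^2 - 17, f''(x) = 2x
Newton update: x_{n+1} = x_n - (x_n^2 - 17)/(2*x_n)
Step 1: x_0 = 9, f'=64, f''=18, x_1 = 49/9
Step 2: x_1 = 49/9, f'=1024/81, f''=98/9, x_2 = 1889/441
Step 3: x_2 = 1889/441, f'=262144/194481, f''=3778/441, x_3 = 3437249/833049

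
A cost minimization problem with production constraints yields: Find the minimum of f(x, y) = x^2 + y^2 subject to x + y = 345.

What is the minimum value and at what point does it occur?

Substitute y = 345 - x into f(x,y) = x^2 + y^2:
g(x) = x^2 + (345 - x)^2 = 2x^2 - 690x + 119025
g'(x) = 4x - 690 = 0  =>  x = 345/2
y = 345 - 345/2 = 345/2
Minimum value = (345/2)^2 + (345/2)^2 = 119025/2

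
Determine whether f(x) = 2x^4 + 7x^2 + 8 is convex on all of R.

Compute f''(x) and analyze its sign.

f(x) = 2x^4 + 7x^2 + 8
f'(x) = 8x^3 + 14x
f''(x) = 24x^2 + 14
f''(x) = 24x^2 + 14 >= 14 > 0 for all x
Therefore, f is convex on R.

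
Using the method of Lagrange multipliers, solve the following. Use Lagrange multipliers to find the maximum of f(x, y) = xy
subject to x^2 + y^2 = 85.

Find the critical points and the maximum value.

Lagrange conditions: y = 2*lambda*x and x = 2*lambda*y
If x = 0 then y = 0, violating the constraint, so x, y != 0.
Dividing: y/x = x/y => x^2 = y^2 => y = x or y = -x
Constraint: 2x^2 = 85 => x^2 = 85/2 => x = +/-sqrt(85/2)
Critical points: (sqrt(85/2), sqrt(85/2)), (-sqrt(85/2), -sqrt(85/2)), (sqrt(85/2), -sqrt(85/2)), (-sqrt(85/2), sqrt(85/2))
  y = x:  xy = x^2 = 85/2  at (sqrt(85/2), sqrt(85/2)) and (-sqrt(85/2), -sqrt(85/2))
  y = -x: xy = -x^2 = -85/2 at (sqrt(85/2), -sqrt(85/2)) and (-sqrt(85/2), sqrt(85/2))
Maximum xy = 85/2 at (sqrt(85/2), sqrt(85/2)) and (-sqrt(85/2), -sqrt(85/2))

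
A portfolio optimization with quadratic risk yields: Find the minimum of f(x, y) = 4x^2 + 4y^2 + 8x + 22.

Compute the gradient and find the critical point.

f(x,y) = 4x^2 + 4y^2 + 8x + 22
df/dx = 8x + (8) = 0  =>  x = -1
df/dy = 8y + (0) = 0  =>  y = 0
f(-1, 0) = 4*(-1)^2 + 4*(0)^2 + 8*(-1) + 22 = 18
Hessian is diagonal with entries 8, 8 > 0, so this is a minimum.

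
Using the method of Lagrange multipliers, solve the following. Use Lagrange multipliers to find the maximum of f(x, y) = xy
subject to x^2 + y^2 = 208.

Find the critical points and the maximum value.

Lagrange conditions: y = 2*lambda*x and x = 2*lambda*y
If x = 0 then y = 0, violating the constraint, so x, y != 0.
Dividing: y/x = x/y => x^2 = y^2 => y = x or y = -x
Constraint: 2x^2 = 208 => x^2 = 104 => x = +/-sqrt(104)
Critical points: (sqrt(104), sqrt(104)), (-sqrt(104), -sqrt(104)), (sqrt(104), -sqrt(104)), (-sqrt(104), sqrt(104))
  y = x:  xy = x^2 = 104  at (sqrt(104), sqrt(104)) and (-sqrt(104), -sqrt(104))
  y = -x: xy = -x^2 = -104 at (sqrt(104), -sqrt(104)) and (-sqrt(104), sqrt(104))
Maximum xy = 104 at (sqrt(104), sqrt(104)) and (-sqrt(104), -sqrt(104))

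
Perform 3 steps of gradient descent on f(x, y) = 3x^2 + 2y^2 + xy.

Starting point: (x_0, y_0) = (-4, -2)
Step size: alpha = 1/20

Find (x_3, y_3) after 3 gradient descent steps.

f(x,y) = 3x^2 + 2y^2 + xy
grad_x = 6x + 1y, grad_y = 4y + 1x
Step 1: grad = (-26, -12), (-27/10, -7/5)
Step 2: grad = (-88/5, -83/10), (-91/50, -197/200)
Step 3: grad = (-2381/200, -144/25), (-4899/4000, -697/1000)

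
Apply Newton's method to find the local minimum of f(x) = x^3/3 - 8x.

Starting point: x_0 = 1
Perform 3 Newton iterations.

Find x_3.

f(x) = x^3/3 - 8x
f'(x) = x^2 - 8, f''(x) = 2x
Newton update: x_{n+1} = x_n - (x_n^2 - 8)/(2*x_n)
Step 1: x_0 = 1, f'=-7, f''=2, x_1 = 9/2
Step 2: x_1 = 9/2, f'=49/4, f''=9, x_2 = 113/36
Step 3: x_2 = 113/36, f'=2401/1296, f''=113/18, x_3 = 23137/8136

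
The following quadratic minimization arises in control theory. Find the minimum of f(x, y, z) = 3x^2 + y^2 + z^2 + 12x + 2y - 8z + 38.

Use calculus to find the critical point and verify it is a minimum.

f(x,y,z) = 3x^2 + y^2 + z^2 + 12x + 2y - 8z + 38
df/dx = 6x + (12) = 0 => x = -2
df/dy = 2y + (2) = 0 => y = -1
df/dz = 2z + (-8) = 0 => z = 4
f(-2,-1,4) = 3*(-2)^2 + 1*(-1)^2 + 1*(4)^2 + 12*(-2) + 2*(-1) + -8*(4) + 38 = 9
Hessian is diagonal with entries 6, 2, 2 > 0, confirmed minimum.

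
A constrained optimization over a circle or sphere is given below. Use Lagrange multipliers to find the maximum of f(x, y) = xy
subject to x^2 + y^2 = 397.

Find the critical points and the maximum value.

Lagrange conditions: y = 2*lambda*x and x = 2*lambda*y
If x = 0 then y = 0, violating the constraint, so x, y != 0.
Dividing: y/x = x/y => x^2 = y^2 => y = x or y = -x
Constraint: 2x^2 = 397 => x^2 = 397/2 => x = +/-sqrt(397/2)
Critical points: (sqrt(397/2), sqrt(397/2)), (-sqrt(397/2), -sqrt(397/2)), (sqrt(397/2), -sqrt(397/2)), (-sqrt(397/2), sqrt(397/2))
  y = x:  xy = x^2 = 397/2  at (sqrt(397/2), sqrt(397/2)) and (-sqrt(397/2), -sqrt(397/2))
  y = -x: xy = -x^2 = -397/2 at (sqrt(397/2), -sqrt(397/2)) and (-sqrt(397/2), sqrt(397/2))
Maximum xy = 397/2 at (sqrt(397/2), sqrt(397/2)) and (-sqrt(397/2), -sqrt(397/2))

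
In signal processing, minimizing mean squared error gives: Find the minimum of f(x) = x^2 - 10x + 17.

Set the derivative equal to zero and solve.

f(x) = x^2 - 10x + 17
f'(x) = 2x + (-10) = 0
x = 10/2 = 5
f(5) = -8
Since f''(x) = 2 > 0, this is a minimum.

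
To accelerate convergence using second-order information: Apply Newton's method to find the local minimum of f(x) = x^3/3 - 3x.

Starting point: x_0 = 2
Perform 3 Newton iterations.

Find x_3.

f(x) = x^3/3 - 3x
f'(x) = x^2 - 3, f''(x) = 2x
Newton update: x_{n+1} = x_n - (x_n^2 - 3)/(2*x_n)
Step 1: x_0 = 2, f'=1, f''=4, x_1 = 7/4
Step 2: x_1 = 7/4, f'=1/16, f''=7/2, x_2 = 97/56
Step 3: x_2 = 97/56, f'=1/3136, f''=97/28, x_3 = 18817/10864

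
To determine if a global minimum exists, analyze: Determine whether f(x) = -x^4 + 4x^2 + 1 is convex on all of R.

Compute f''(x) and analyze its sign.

f(x) = -x^4 + 4x^2 + 1
f'(x) = -4x^3 + 8x
f''(x) = -12x^2 + 8
f''(x) = -12x^2 + 8 -> -inf as |x| -> inf
Therefore, f is not globally convex on R.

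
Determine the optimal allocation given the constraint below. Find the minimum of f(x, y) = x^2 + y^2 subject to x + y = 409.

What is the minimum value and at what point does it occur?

Substitute y = 409 - x into f(x,y) = x^2 + y^2:
g(x) = x^2 + (409 - x)^2 = 2x^2 - 818x + 167281
g'(x) = 4x - 818 = 0  =>  x = 409/2
y = 409 - 409/2 = 409/2
Minimum value = (409/2)^2 + (409/2)^2 = 167281/2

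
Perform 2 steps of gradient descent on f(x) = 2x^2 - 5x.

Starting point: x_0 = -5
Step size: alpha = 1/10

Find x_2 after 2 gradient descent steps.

f(x) = 2x^2 - 5x, f'(x) = 4x + (-5)
Step 1: f'(-5) = -25, x_1 = -5 - 1/10 * -25 = -5/2
Step 2: f'(-5/2) = -15, x_2 = -5/2 - 1/10 * -15 = -1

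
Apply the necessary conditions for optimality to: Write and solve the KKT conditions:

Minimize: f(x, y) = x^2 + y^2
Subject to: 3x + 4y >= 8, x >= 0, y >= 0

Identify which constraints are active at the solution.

KKT conditions for min x^2 + y^2 s.t. 3x + 4y >= 8, x >= 0, y >= 0:
Stationarity: 2x = mu*3 + mu_x, 2y = mu*4 + mu_y, with mu, mu_x, mu_y >= 0
Complementary slackness: mu*(3x + 4y - 8) = 0, mu_x*x = 0, mu_y*y = 0
(0, 0) is infeasible (3*0 + 4*0 < 8), so if mu = 0 stationarity would force x = mu_x/2 >= 0, y = mu_y/2 >= 0 with mu_x*x = mu_y*y = 0, i.e. x = y = 0: contradiction. Hence mu > 0 and 3x + 4y = 8 is active.
Try x > 0, y > 0 (so mu_x = mu_y = 0): x = 3*mu/2, y = 4*mu/2
Substitute: 3*(3*mu/2) + 4*(4*mu/2) = 8
  mu*25/2 = 8 => mu = 16/25
x* = 24/25 > 0, y* = 32/25 > 0, consistent with mu_x = mu_y = 0.
f is convex and the constraints are linear, so this KKT point is the global minimum.
f* = 64/25
Active constraints: 3x + 4y >= 8 (holds with equality, mu = 16/25 > 0); x >= 0 and y >= 0 are inactive (mu_x = mu_y = 0).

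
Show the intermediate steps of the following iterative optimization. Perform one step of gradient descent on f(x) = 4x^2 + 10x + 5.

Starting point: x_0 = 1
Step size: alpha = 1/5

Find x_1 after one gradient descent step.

f(x) = 4x^2 + 10x + 5
f'(x) = 8x + 10
f'(1) = 8*1 + (10) = 18
x_1 = x_0 - alpha * f'(x_0) = 1 - 1/5 * 18 = -13/5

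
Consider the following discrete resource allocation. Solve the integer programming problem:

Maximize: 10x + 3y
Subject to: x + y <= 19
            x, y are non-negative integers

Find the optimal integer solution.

Objective: 10x + 3y, constraint: x + y <= 19
Coefficient of x is 10 >= coefficient of y is 3, so allocate the entire budget to x.
Optimal: x = 19, y = 0, value = 190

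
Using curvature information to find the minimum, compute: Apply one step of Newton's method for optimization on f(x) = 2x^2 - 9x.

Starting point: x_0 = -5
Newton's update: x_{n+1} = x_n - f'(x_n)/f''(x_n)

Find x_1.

f(x) = 2x^2 - 9x
f'(x) = 4x + (-9), f''(x) = 4
Newton step: x_1 = x_0 - f'(x_0)/f''(x_0)
f'(-5) = -29
x_1 = -5 - -29/4 = 9/4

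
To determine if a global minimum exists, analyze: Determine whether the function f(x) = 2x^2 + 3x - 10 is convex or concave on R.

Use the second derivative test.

f(x) = 2x^2 + 3x - 10
f'(x) = 4x + 3
f''(x) = 4
Since f''(x) = 4 > 0 for all x, f is convex on R.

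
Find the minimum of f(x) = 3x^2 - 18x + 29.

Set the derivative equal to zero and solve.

f(x) = 3x^2 - 18x + 29
f'(x) = 6x + (-18) = 0
x = 18/6 = 3
f(3) = 2
Since f''(x) = 6 > 0, this is a minimum.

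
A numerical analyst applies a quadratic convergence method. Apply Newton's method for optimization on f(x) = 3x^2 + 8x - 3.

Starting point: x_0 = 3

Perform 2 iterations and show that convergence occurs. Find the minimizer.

f(x) = 3x^2 + 8x - 3, f'(x) = 6x + (8), f''(x) = 6
Step 1: f'(3) = 26, x_1 = 3 - 26/6 = -4/3
Step 2: f'(-4/3) = 0, x_2 = -4/3 (converged)
Newton's method converges in 1 step for quadratics.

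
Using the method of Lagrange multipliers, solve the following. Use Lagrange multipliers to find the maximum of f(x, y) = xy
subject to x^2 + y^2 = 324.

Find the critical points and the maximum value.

Lagrange conditions: y = 2*lambda*x and x = 2*lambda*y
If x = 0 then y = 0, violating the constraint, so x, y != 0.
Dividing: y/x = x/y => x^2 = y^2 => y = x or y = -x
Constraint: 2x^2 = 324 => x^2 = 162 => x = +/-sqrt(162)
Critical points: (sqrt(162), sqrt(162)), (-sqrt(162), -sqrt(162)), (sqrt(162), -sqrt(162)), (-sqrt(162), sqrt(162))
  y = x:  xy = x^2 = 162  at (sqrt(162), sqrt(162)) and (-sqrt(162), -sqrt(162))
  y = -x: xy = -x^2 = -162 at (sqrt(162), -sqrt(162)) and (-sqrt(162), sqrt(162))
Maximum xy = 162 at (sqrt(162), sqrt(162)) and (-sqrt(162), -sqrt(162))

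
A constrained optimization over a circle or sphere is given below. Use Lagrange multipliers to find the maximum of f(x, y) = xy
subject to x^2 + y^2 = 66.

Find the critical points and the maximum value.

Lagrange conditions: y = 2*lambda*x and x = 2*lambda*y
If x = 0 then y = 0, violating the constraint, so x, y != 0.
Dividing: y/x = x/y => x^2 = y^2 => y = x or y = -x
Constraint: 2x^2 = 66 => x^2 = 33 => x = +/-sqrt(33)
Critical points: (sqrt(33), sqrt(33)), (-sqrt(33), -sqrt(33)), (sqrt(33), -sqrt(33)), (-sqrt(33), sqrt(33))
  y = x:  xy = x^2 = 33  at (sqrt(33), sqrt(33)) and (-sqrt(33), -sqrt(33))
  y = -x: xy = -x^2 = -33 at (sqrt(33), -sqrt(33)) and (-sqrt(33), sqrt(33))
Maximum xy = 33 at (sqrt(33), sqrt(33)) and (-sqrt(33), -sqrt(33))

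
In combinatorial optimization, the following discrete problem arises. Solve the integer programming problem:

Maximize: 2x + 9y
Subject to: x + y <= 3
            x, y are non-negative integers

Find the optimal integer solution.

Objective: 2x + 9y, constraint: x + y <= 3
Coefficient of y is 9 > coefficient of x is 2, so allocate the entire budget to y.
Optimal: x = 0, y = 3, value = 27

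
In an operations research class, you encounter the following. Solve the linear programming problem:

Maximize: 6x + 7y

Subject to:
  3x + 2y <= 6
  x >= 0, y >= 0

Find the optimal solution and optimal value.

The feasible region has vertices at [(0, 0), (2, 0), (0, 3)].
Checking objective 6x + 7y at each vertex:
  (0, 0): 6*0 + 7*0 = 0
  (2, 0): 6*2 + 7*0 = 12
  (0, 3): 6*0 + 7*3 = 21
Maximum is 21 at (0, 3).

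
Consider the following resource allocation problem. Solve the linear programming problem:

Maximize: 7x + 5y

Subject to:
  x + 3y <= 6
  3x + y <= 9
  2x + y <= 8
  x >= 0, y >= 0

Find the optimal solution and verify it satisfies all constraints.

Feasible vertices: (0, 0), (0, 2), (21/8, 9/8), (3, 0)
Objective 7x + 5y at each vertex:
  (0, 0): 0
  (0, 2): 10
  (21/8, 9/8): 24
  (3, 0): 21
Maximum is 24 at (21/8, 9/8).
Verify constraints at (x, y) = (21/8, 9/8):
  1*(21/8) + 3*(9/8) = 6 <= 6 (active)
  3*(21/8) + 1*(9/8) = 9 <= 9 (active)
  2*(21/8) + 1*(9/8) = 51/8 <= 8
  x = 21/8 >= 0, y = 9/8 >= 0. All constraints satisfied.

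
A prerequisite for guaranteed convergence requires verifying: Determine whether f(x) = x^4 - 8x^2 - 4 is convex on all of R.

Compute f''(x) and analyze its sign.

f(x) = x^4 - 8x^2 - 4
f'(x) = 4x^3 + -16x
f''(x) = 12x^2 + -16
f''(0) = -16 < 0, so not convex near x = 0
Therefore, f is not globally convex on R.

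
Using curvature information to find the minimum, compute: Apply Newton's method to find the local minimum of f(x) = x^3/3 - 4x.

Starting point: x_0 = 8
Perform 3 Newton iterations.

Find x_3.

f(x) = x^3/3 - 4x
f'(x) = x^2 - 4, f''(x) = 2x
Newton update: x_{n+1} = x_n - (x_n^2 - 4)/(2*x_n)
Step 1: x_0 = 8, f'=60, f''=16, x_1 = 17/4
Step 2: x_1 = 17/4, f'=225/16, f''=17/2, x_2 = 353/136
Step 3: x_2 = 353/136, f'=50625/18496, f''=353/68, x_3 = 198593/96016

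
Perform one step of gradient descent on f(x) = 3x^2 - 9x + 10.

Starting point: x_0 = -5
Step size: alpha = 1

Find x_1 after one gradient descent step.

f(x) = 3x^2 - 9x + 10
f'(x) = 6x - 9
f'(-5) = 6*-5 + (-9) = -39
x_1 = x_0 - alpha * f'(x_0) = -5 - 1 * -39 = 34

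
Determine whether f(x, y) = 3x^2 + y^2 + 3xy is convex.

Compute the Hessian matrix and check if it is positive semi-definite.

f(x,y) = 3x^2 + y^2 + 3xy
Hessian H = [[6, 3], [3, 2]]
trace(H) = 8, det(H) = 3
Eigenvalues: (8 +/- sqrt(52)) / 2 = 7.606, 0.3944
Since both eigenvalues > 0, f is convex.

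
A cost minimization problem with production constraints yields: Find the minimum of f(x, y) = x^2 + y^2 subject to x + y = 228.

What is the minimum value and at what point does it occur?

Substitute y = 228 - x into f(x,y) = x^2 + y^2:
g(x) = x^2 + (228 - x)^2 = 2x^2 - 456x + 51984
g'(x) = 4x - 456 = 0  =>  x = 114
y = 228 - 114 = 114
Minimum value = 114^2 + 114^2 = 25992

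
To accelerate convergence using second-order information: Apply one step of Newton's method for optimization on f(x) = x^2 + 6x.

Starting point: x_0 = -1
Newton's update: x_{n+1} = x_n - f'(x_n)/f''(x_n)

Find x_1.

f(x) = x^2 + 6x
f'(x) = 2x + (6), f''(x) = 2
Newton step: x_1 = x_0 - f'(x_0)/f''(x_0)
f'(-1) = 4
x_1 = -1 - 4/2 = -3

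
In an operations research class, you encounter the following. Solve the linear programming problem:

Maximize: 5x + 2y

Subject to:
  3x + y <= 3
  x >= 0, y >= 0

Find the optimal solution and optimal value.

The feasible region has vertices at [(0, 0), (1, 0), (0, 3)].
Checking objective 5x + 2y at each vertex:
  (0, 0): 5*0 + 2*0 = 0
  (1, 0): 5*1 + 2*0 = 5
  (0, 3): 5*0 + 2*3 = 6
Maximum is 6 at (0, 3).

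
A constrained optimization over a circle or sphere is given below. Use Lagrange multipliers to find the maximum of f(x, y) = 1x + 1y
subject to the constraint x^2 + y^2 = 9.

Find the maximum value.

Set up Lagrange conditions: grad f = lambda * grad g
  1 = 2*lambda*x
  1 = 2*lambda*y
From these: x/y = 1/1, so x = 1t, y = 1t for some t.
Substitute into constraint: (1t)^2 + (1t)^2 = 9
  t^2 * 2 = 9
  t = sqrt(9/2)
Maximum = 1*x + 1*y = (1^2 + 1^2)*t = 2 * sqrt(9/2) = sqrt(18)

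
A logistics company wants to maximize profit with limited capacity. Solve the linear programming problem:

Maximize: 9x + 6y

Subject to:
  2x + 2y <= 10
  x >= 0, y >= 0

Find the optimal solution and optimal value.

The feasible region has vertices at [(0, 0), (5, 0), (0, 5)].
Checking objective 9x + 6y at each vertex:
  (0, 0): 9*0 + 6*0 = 0
  (5, 0): 9*5 + 6*0 = 45
  (0, 5): 9*0 + 6*5 = 30
Maximum is 45 at (5, 0).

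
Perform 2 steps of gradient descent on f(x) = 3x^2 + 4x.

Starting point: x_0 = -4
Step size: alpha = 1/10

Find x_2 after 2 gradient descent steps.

f(x) = 3x^2 + 4x, f'(x) = 6x + (4)
Step 1: f'(-4) = -20, x_1 = -4 - 1/10 * -20 = -2
Step 2: f'(-2) = -8, x_2 = -2 - 1/10 * -8 = -6/5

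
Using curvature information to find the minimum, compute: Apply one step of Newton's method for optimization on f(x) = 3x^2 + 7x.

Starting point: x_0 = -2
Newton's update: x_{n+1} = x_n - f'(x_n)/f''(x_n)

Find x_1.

f(x) = 3x^2 + 7x
f'(x) = 6x + (7), f''(x) = 6
Newton step: x_1 = x_0 - f'(x_0)/f''(x_0)
f'(-2) = -5
x_1 = -2 - -5/6 = -7/6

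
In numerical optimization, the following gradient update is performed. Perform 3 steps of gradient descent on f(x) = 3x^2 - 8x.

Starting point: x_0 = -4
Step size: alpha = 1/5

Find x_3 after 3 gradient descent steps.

f(x) = 3x^2 - 8x, f'(x) = 6x + (-8)
Step 1: f'(-4) = -32, x_1 = -4 - 1/5 * -32 = 12/5
Step 2: f'(12/5) = 32/5, x_2 = 12/5 - 1/5 * 32/5 = 28/25
Step 3: f'(28/25) = -32/25, x_3 = 28/25 - 1/5 * -32/25 = 172/125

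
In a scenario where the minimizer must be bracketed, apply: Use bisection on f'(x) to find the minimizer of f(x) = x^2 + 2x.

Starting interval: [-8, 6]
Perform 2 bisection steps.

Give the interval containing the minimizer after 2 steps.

Finding critical point of f(x) = x^2 + 2x using bisection on f'(x) = 2x + 2.
f'(x) = 0 when x = -1.
Starting interval: [-8, 6]
Step 1: mid = -1, f'(mid) = 0, new interval = [-1, -1]
Step 2: mid = -1, f'(mid) = 0, new interval = [-1, -1]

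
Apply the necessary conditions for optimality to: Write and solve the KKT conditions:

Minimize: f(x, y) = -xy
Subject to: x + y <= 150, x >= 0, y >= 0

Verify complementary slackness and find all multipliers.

Problem: min -xy s.t. x + y <= 150 (multiplier lambda), x >= 0 (mu_x), y >= 0 (mu_y)
KKT stationarity: -y + lambda - mu_x = 0, -x + lambda - mu_y = 0, with lambda, mu_x, mu_y >= 0
Complementary slackness: lambda*(x + y - 150) = 0, mu_x*x = 0, mu_y*y = 0
If lambda = 0: y = -mu_x <= 0 and x = -mu_y <= 0 force x = y = 0 with f = 0; but x = y = 75 is feasible with f = -5625 < 0, so this is not the minimum. Hence lambda > 0 and x + y = 150.
Try x > 0, y > 0 (so mu_x = mu_y = 0): y = lambda, x = lambda => x = y = lambda
x + y = 150 => 2*lambda = 150 => lambda = 75
x* = y* = 75 > 0, consistent with mu_x = mu_y = 0.
(Any feasible point with x = 0 or y = 0 has f = 0 > -5625, so the minimum is not on those boundaries.)
min(-xy) = -5625 (i.e. max xy = 5625)
Multipliers: lambda = 75, mu_x = 0, mu_y = 0
Complementary slackness: lambda*(x + y - 150) = 75*(75 + 75 - 150) = 0, mu_x*x = 0*75 = 0, mu_y*y = 0*75 = 0. Satisfied.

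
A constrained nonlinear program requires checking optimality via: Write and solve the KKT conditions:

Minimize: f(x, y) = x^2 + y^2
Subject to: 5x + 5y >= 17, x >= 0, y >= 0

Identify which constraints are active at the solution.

KKT conditions for min x^2 + y^2 s.t. 5x + 5y >= 17, x >= 0, y >= 0:
Stationarity: 2x = mu*5 + mu_x, 2y = mu*5 + mu_y, with mu, mu_x, mu_y >= 0
Complementary slackness: mu*(5x + 5y - 17) = 0, mu_x*x = 0, mu_y*y = 0
(0, 0) is infeasible (5*0 + 5*0 < 17), so if mu = 0 stationarity would force x = mu_x/2 >= 0, y = mu_y/2 >= 0 with mu_x*x = mu_y*y = 0, i.e. x = y = 0: contradiction. Hence mu > 0 and 5x + 5y = 17 is active.
Try x > 0, y > 0 (so mu_x = mu_y = 0): x = 5*mu/2, y = 5*mu/2
Substitute: 5*(5*mu/2) + 5*(5*mu/2) = 17
  mu*50/2 = 17 => mu = 17/25
x* = 17/10 > 0, y* = 17/10 > 0, consistent with mu_x = mu_y = 0.
f is convex and the constraints are linear, so this KKT point is the global minimum.
f* = 289/50
Active constraints: 5x + 5y >= 17 (holds with equality, mu = 17/25 > 0); x >= 0 and y >= 0 are inactive (mu_x = mu_y = 0).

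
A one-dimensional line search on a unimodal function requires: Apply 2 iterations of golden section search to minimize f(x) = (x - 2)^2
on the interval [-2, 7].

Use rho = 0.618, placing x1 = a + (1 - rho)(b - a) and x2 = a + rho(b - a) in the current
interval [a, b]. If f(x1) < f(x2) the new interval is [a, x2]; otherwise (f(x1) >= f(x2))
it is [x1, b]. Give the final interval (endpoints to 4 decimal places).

Golden section search for min of f(x) = (x - 2)^2 on [-2, 7].
Each step: x1 = a + (1 - rho)(b - a), x2 = a + rho(b - a); if f(x1) < f(x2) keep [a, x2], otherwise keep [x1, b].
Step 1: [-2.0000, 7.0000], x1=1.4380 (f=0.3158), x2=3.5620 (f=2.4398); f(x1) < f(x2) => keep [-2.0000, 3.5620]
Step 2: [-2.0000, 3.5620], x1=0.1247 (f=3.5168), x2=1.4373 (f=0.3166); f(x1) > f(x2) => keep [0.1247, 3.5620]
Final interval: [0.1247, 3.5620]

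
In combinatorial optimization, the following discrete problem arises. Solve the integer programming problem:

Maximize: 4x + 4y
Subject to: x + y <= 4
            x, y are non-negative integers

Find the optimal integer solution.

Objective: 4x + 4y, constraint: x + y <= 4
Coefficient of x is 4 >= coefficient of y is 4, so allocate the entire budget to x.
Optimal: x = 4, y = 0, value = 16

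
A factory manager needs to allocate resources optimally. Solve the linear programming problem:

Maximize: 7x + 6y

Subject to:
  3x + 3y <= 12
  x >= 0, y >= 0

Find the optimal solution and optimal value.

The feasible region has vertices at [(0, 0), (4, 0), (0, 4)].
Checking objective 7x + 6y at each vertex:
  (0, 0): 7*0 + 6*0 = 0
  (4, 0): 7*4 + 6*0 = 28
  (0, 4): 7*0 + 6*4 = 24
Maximum is 28 at (4, 0).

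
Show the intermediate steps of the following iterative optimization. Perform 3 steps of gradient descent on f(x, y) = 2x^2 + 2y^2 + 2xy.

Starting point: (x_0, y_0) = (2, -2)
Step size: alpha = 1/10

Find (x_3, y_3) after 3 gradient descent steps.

f(x,y) = 2x^2 + 2y^2 + 2xy
grad_x = 4x + 2y, grad_y = 4y + 2x
Step 1: grad = (4, -4), (8/5, -8/5)
Step 2: grad = (16/5, -16/5), (32/25, -32/25)
Step 3: grad = (64/25, -64/25), (128/125, -128/125)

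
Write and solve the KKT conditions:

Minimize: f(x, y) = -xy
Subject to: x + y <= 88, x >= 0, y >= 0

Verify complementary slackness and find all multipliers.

Problem: min -xy s.t. x + y <= 88 (multiplier lambda), x >= 0 (mu_x), y >= 0 (mu_y)
KKT stationarity: -y + lambda - mu_x = 0, -x + lambda - mu_y = 0, with lambda, mu_x, mu_y >= 0
Complementary slackness: lambda*(x + y - 88) = 0, mu_x*x = 0, mu_y*y = 0
If lambda = 0: y = -mu_x <= 0 and x = -mu_y <= 0 force x = y = 0 with f = 0; but x = y = 44 is feasible with f = -1936 < 0, so this is not the minimum. Hence lambda > 0 and x + y = 88.
Try x > 0, y > 0 (so mu_x = mu_y = 0): y = lambda, x = lambda => x = y = lambda
x + y = 88 => 2*lambda = 88 => lambda = 44
x* = y* = 44 > 0, consistent with mu_x = mu_y = 0.
(Any feasible point with x = 0 or y = 0 has f = 0 > -1936, so the minimum is not on those boundaries.)
min(-xy) = -1936 (i.e. max xy = 1936)
Multipliers: lambda = 44, mu_x = 0, mu_y = 0
Complementary slackness: lambda*(x + y - 88) = 44*(44 + 44 - 88) = 0, mu_x*x = 0*44 = 0, mu_y*y = 0*44 = 0. Satisfied.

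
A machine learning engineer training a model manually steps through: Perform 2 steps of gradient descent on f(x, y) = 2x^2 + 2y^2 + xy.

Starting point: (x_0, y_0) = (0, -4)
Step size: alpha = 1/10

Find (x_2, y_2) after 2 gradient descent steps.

f(x,y) = 2x^2 + 2y^2 + xy
grad_x = 4x + 1y, grad_y = 4y + 1x
Step 1: grad = (-4, -16), (2/5, -12/5)
Step 2: grad = (-4/5, -46/5), (12/25, -37/25)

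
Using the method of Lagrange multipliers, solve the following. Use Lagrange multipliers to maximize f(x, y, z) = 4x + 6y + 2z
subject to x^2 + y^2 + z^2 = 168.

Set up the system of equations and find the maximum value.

Lagrange conditions: 4 = 2*lambda*x, 6 = 2*lambda*y, 2 = 2*lambda*z
So x:4 = y:6 = z:2, i.e. x = 4t, y = 6t, z = 2t
Constraint: t^2*(4^2 + 6^2 + 2^2) = 168
  t^2 * 56 = 168  =>  t = sqrt(3)
Maximum = 4*4t + 6*6t + 2*2t = 56*sqrt(3) = sqrt(9408)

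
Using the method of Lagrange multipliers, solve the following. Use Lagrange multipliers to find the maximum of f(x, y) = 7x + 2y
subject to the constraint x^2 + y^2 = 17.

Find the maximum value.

Set up Lagrange conditions: grad f = lambda * grad g
  7 = 2*lambda*x
  2 = 2*lambda*y
From these: x/y = 7/2, so x = 7t, y = 2t for some t.
Substitute into constraint: (7t)^2 + (2t)^2 = 17
  t^2 * 53 = 17
  t = sqrt(17/53)
Maximum = 7*x + 2*y = (7^2 + 2^2)*t = 53 * sqrt(17/53) = sqrt(901)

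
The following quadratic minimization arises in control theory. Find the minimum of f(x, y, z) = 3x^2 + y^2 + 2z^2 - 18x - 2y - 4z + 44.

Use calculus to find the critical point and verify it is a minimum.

f(x,y,z) = 3x^2 + y^2 + 2z^2 - 18x - 2y - 4z + 44
df/dx = 6x + (-18) = 0 => x = 3
df/dy = 2y + (-2) = 0 => y = 1
df/dz = 4z + (-4) = 0 => z = 1
f(3,1,1) = 3*(3)^2 + 1*(1)^2 + 2*(1)^2 + -18*(3) + -2*(1) + -4*(1) + 44 = 14
Hessian is diagonal with entries 6, 2, 4 > 0, confirmed minimum.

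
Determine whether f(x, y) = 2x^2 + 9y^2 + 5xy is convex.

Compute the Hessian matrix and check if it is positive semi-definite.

f(x,y) = 2x^2 + 9y^2 + 5xy
Hessian H = [[4, 5], [5, 18]]
trace(H) = 22, det(H) = 47
Eigenvalues: (22 +/- sqrt(296)) / 2 = 19.6, 2.398
Since both eigenvalues > 0, f is convex.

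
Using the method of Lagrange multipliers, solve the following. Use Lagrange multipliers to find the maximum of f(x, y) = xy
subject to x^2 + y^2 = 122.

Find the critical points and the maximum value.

Lagrange conditions: y = 2*lambda*x and x = 2*lambda*y
If x = 0 then y = 0, violating the constraint, so x, y != 0.
Dividing: y/x = x/y => x^2 = y^2 => y = x or y = -x
Constraint: 2x^2 = 122 => x^2 = 61 => x = +/-sqrt(61)
Critical points: (sqrt(61), sqrt(61)), (-sqrt(61), -sqrt(61)), (sqrt(61), -sqrt(61)), (-sqrt(61), sqrt(61))
  y = x:  xy = x^2 = 61  at (sqrt(61), sqrt(61)) and (-sqrt(61), -sqrt(61))
  y = -x: xy = -x^2 = -61 at (sqrt(61), -sqrt(61)) and (-sqrt(61), sqrt(61))
Maximum xy = 61 at (sqrt(61), sqrt(61)) and (-sqrt(61), -sqrt(61))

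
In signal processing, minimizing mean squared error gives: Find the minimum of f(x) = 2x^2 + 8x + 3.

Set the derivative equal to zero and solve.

f(x) = 2x^2 + 8x + 3
f'(x) = 4x + (8) = 0
x = -8/4 = -2
f(-2) = -5
Since f''(x) = 4 > 0, this is a minimum.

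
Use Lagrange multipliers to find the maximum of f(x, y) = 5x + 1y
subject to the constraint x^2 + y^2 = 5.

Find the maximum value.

Set up Lagrange conditions: grad f = lambda * grad g
  5 = 2*lambda*x
  1 = 2*lambda*y
From these: x/y = 5/1, so x = 5t, y = 1t for some t.
Substitute into constraint: (5t)^2 + (1t)^2 = 5
  t^2 * 26 = 5
  t = sqrt(5/26)
Maximum = 5*x + 1*y = (5^2 + 1^2)*t = 26 * sqrt(5/26) = sqrt(130)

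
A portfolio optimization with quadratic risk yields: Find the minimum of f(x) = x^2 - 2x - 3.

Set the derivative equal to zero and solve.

f(x) = x^2 - 2x - 3
f'(x) = 2x + (-2) = 0
x = 2/2 = 1
f(1) = -4
Since f''(x) = 2 > 0, this is a minimum.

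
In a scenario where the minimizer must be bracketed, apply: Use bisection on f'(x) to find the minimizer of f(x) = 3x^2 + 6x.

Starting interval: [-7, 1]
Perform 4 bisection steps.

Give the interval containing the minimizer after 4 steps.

Finding critical point of f(x) = 3x^2 + 6x using bisection on f'(x) = 6x + 6.
f'(x) = 0 when x = -1.
Starting interval: [-7, 1]
Step 1: mid = -3, f'(mid) = -12, new interval = [-3, 1]
Step 2: mid = -1, f'(mid) = 0, new interval = [-1, -1]
Step 3: mid = -1, f'(mid) = 0, new interval = [-1, -1]
Step 4: mid = -1, f'(mid) = 0, new interval = [-1, -1]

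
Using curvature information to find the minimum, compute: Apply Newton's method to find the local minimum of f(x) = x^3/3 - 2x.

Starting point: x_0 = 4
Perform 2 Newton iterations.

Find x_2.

f(x) = x^3/3 - 2x
f'(x) = x^2 - 2, f''(x) = 2x
Newton update: x_{n+1} = x_n - (x_n^2 - 2)/(2*x_n)
Step 1: x_0 = 4, f'=14, f''=8, x_1 = 9/4
Step 2: x_1 = 9/4, f'=49/16, f''=9/2, x_2 = 113/72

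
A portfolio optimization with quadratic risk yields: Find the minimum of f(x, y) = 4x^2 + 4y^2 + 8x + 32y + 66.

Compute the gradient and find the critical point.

f(x,y) = 4x^2 + 4y^2 + 8x + 32y + 66
df/dx = 8x + (8) = 0  =>  x = -1
df/dy = 8y + (32) = 0  =>  y = -4
f(-1, -4) = 4*(-1)^2 + 4*(-4)^2 + 8*(-1) + 32*(-4) + 66 = -2
Hessian is diagonal with entries 8, 8 > 0, so this is a minimum.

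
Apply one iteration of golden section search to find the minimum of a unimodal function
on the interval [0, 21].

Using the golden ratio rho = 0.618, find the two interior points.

Golden section search on [0, 21].
Golden ratio rho = 0.618 (approx).
Interior points:
  x_1 = 0 + (1-0.618)*21 = 8.0220
  x_2 = 0 + 0.618*21 = 12.9780
Compare f(x_1) and f(x_2) to determine which subinterval to keep.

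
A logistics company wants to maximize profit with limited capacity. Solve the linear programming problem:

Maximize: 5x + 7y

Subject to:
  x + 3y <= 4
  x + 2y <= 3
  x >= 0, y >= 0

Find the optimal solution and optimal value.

Feasible vertices: (0, 0), (0, 4/3), (1, 1), (3, 0)
Objective 5x + 7y at each:
  (0, 0): 0
  (0, 4/3): 28/3
  (1, 1): 12
  (3, 0): 15
Maximum is 15 at (3, 0).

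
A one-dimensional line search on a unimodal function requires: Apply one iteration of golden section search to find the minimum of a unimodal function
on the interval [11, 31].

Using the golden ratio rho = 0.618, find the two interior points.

Golden section search on [11, 31].
Golden ratio rho = 0.618 (approx).
Interior points:
  x_1 = 11 + (1-0.618)*20 = 18.6400
  x_2 = 11 + 0.618*20 = 23.3600
Compare f(x_1) and f(x_2) to determine which subinterval to keep.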